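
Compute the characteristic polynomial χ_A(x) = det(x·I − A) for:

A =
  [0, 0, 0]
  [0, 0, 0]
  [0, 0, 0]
x^3

Expanding det(x·I − A) (e.g. by cofactor expansion or by noting that A is similar to its Jordan form J, which has the same characteristic polynomial as A) gives
  χ_A(x) = x^3
which factors as x^3. The eigenvalues (with algebraic multiplicities) are λ = 0 with multiplicity 3.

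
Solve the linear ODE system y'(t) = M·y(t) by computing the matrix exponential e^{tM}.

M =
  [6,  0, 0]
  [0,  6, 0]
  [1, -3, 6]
e^{tM} =
  [exp(6*t), 0, 0]
  [0, exp(6*t), 0]
  [t*exp(6*t), -3*t*exp(6*t), exp(6*t)]

Strategy: write M = P · J · P⁻¹ where J is a Jordan canonical form, so e^{tM} = P · e^{tJ} · P⁻¹, and e^{tJ} can be computed block-by-block.

M has Jordan form
J =
  [6, 1, 0]
  [0, 6, 0]
  [0, 0, 6]
(up to reordering of blocks).

Per-block formulas:
  For a 2×2 Jordan block J_2(6): exp(t · J_2(6)) = e^(6t)·(I + t·N), where N is the 2×2 nilpotent shift.
  For a 1×1 block at λ = 6: exp(t · [6]) = [e^(6t)].

After assembling e^{tJ} and conjugating by P, we get:

e^{tM} =
  [exp(6*t), 0, 0]
  [0, exp(6*t), 0]
  [t*exp(6*t), -3*t*exp(6*t), exp(6*t)]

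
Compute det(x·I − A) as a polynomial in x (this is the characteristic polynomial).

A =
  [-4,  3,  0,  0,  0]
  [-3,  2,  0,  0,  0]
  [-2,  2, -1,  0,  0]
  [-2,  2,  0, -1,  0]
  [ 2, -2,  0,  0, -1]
x^5 + 5*x^4 + 10*x^3 + 10*x^2 + 5*x + 1

Expanding det(x·I − A) (e.g. by cofactor expansion or by noting that A is similar to its Jordan form J, which has the same characteristic polynomial as A) gives
  χ_A(x) = x^5 + 5*x^4 + 10*x^3 + 10*x^2 + 5*x + 1
which factors as (x + 1)^5. The eigenvalues (with algebraic multiplicities) are λ = -1 with multiplicity 5.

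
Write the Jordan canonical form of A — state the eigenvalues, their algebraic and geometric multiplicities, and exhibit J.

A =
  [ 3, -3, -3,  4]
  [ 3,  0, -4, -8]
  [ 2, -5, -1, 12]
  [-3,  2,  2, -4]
J_3(-2) ⊕ J_1(4)

The characteristic polynomial is
  det(x·I − A) = x^4 + 2*x^3 - 12*x^2 - 40*x - 32 = (x - 4)*(x + 2)^3

Eigenvalues and multiplicities (the geometric multiplicity of λ is n − rank(A − λI), which equals the number of Jordan blocks for λ):
  λ = -2: algebraic multiplicity = 3, geometric multiplicity = 1
  λ = 4: algebraic multiplicity = 1, geometric multiplicity = 1

Determining the block sizes for each eigenvalue:
  λ = -2: one block (gm = 1), so the single block has size am = 3 → block sizes [3]
  λ = 4: one block (gm = 1), so the single block has size am = 1 → block sizes [1]

Assembling the blocks gives a Jordan form
J =
  [-2,  1,  0, 0]
  [ 0, -2,  1, 0]
  [ 0,  0, -2, 0]
  [ 0,  0,  0, 4]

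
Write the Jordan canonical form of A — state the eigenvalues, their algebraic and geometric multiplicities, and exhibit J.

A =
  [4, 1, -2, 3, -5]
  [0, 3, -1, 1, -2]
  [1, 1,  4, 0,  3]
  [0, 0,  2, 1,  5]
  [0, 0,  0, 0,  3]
J_3(3) ⊕ J_2(3)

The characteristic polynomial is
  det(x·I − A) = x^5 - 15*x^4 + 90*x^3 - 270*x^2 + 405*x - 243 = (x - 3)^5

Eigenvalues and multiplicities (the geometric multiplicity of λ is n − rank(A − λI), which equals the number of Jordan blocks for λ):
  λ = 3: algebraic multiplicity = 5, geometric multiplicity = 2

Determining the block sizes for each eigenvalue:
  λ = 3: with am = 5 and gm = 2, the partition is not yet determined (e.g. several partitions of 5 into 2 parts exist). Let N = A − (3)·I. Computing rank(N^1) = 3, rank(N^2) = 1, rank(N^3) = 0; the number of blocks of size ≥ j is rank(N^{j−1}) − rank(N^j), giving [2, 2, 1]. So we have 1 block(s) of size 3, 1 block(s) of size 2 → block sizes [3, 2]

Assembling the blocks gives a Jordan form
J =
  [3, 1, 0, 0, 0]
  [0, 3, 1, 0, 0]
  [0, 0, 3, 0, 0]
  [0, 0, 0, 3, 1]
  [0, 0, 0, 0, 3]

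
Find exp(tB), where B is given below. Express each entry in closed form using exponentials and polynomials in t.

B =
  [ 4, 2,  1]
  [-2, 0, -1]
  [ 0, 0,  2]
e^{tB} =
  [2*t*exp(2*t) + exp(2*t), 2*t*exp(2*t), t*exp(2*t)]
  [-2*t*exp(2*t), -2*t*exp(2*t) + exp(2*t), -t*exp(2*t)]
  [0, 0, exp(2*t)]

Strategy: write B = P · J · P⁻¹ where J is a Jordan canonical form, so e^{tB} = P · e^{tJ} · P⁻¹, and e^{tJ} can be computed block-by-block.

B has Jordan form
J =
  [2, 1, 0]
  [0, 2, 0]
  [0, 0, 2]
(up to reordering of blocks).

Per-block formulas:
  For a 1×1 block at λ = 2: exp(t · [2]) = [e^(2t)].
  For a 2×2 Jordan block J_2(2): exp(t · J_2(2)) = e^(2t)·(I + t·N), where N is the 2×2 nilpotent shift.

After assembling e^{tJ} and conjugating by P, we get:

e^{tB} =
  [2*t*exp(2*t) + exp(2*t), 2*t*exp(2*t), t*exp(2*t)]
  [-2*t*exp(2*t), -2*t*exp(2*t) + exp(2*t), -t*exp(2*t)]
  [0, 0, exp(2*t)]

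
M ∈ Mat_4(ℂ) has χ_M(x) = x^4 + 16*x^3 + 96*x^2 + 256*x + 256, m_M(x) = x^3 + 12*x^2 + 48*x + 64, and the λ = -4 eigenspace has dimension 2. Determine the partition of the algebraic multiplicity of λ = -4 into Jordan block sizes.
Block sizes for λ = -4: [3, 1]

Step 1 — from the characteristic polynomial, algebraic multiplicity of λ = -4 is 4. From dim ker(M − (-4)·I) = 2, there are exactly 2 Jordan blocks for λ = -4.
Step 2 — from the minimal polynomial, the factor (x + 4)^3 tells us the largest block for λ = -4 has size 3.
Step 3 — with total size 4, 2 blocks, and largest block 3, the block sizes (in nonincreasing order) are [3, 1].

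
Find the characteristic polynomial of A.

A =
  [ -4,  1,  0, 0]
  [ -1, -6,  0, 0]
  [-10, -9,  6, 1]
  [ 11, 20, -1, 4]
x^4 - 50*x^2 + 625

Expanding det(x·I − A) (e.g. by cofactor expansion or by noting that A is similar to its Jordan form J, which has the same characteristic polynomial as A) gives
  χ_A(x) = x^4 - 50*x^2 + 625
which factors as (x - 5)^2*(x + 5)^2. The eigenvalues (with algebraic multiplicities) are λ = -5 with multiplicity 2, λ = 5 with multiplicity 2.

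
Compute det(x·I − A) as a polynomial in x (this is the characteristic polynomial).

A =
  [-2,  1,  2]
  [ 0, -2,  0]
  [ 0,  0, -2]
x^3 + 6*x^2 + 12*x + 8

Expanding det(x·I − A) (e.g. by cofactor expansion or by noting that A is similar to its Jordan form J, which has the same characteristic polynomial as A) gives
  χ_A(x) = x^3 + 6*x^2 + 12*x + 8
which factors as (x + 2)^3. The eigenvalues (with algebraic multiplicities) are λ = -2 with multiplicity 3.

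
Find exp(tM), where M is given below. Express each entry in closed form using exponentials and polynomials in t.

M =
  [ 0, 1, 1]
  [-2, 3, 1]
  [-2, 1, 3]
e^{tM} =
  [-2*t*exp(2*t) + exp(2*t), t*exp(2*t), t*exp(2*t)]
  [-2*t*exp(2*t), t*exp(2*t) + exp(2*t), t*exp(2*t)]
  [-2*t*exp(2*t), t*exp(2*t), t*exp(2*t) + exp(2*t)]

Strategy: write M = P · J · P⁻¹ where J is a Jordan canonical form, so e^{tM} = P · e^{tJ} · P⁻¹, and e^{tJ} can be computed block-by-block.

M has Jordan form
J =
  [2, 1, 0]
  [0, 2, 0]
  [0, 0, 2]
(up to reordering of blocks).

Per-block formulas:
  For a 1×1 block at λ = 2: exp(t · [2]) = [e^(2t)].
  For a 2×2 Jordan block J_2(2): exp(t · J_2(2)) = e^(2t)·(I + t·N), where N is the 2×2 nilpotent shift.

After assembling e^{tJ} and conjugating by P, we get:

e^{tM} =
  [-2*t*exp(2*t) + exp(2*t), t*exp(2*t), t*exp(2*t)]
  [-2*t*exp(2*t), t*exp(2*t) + exp(2*t), t*exp(2*t)]
  [-2*t*exp(2*t), t*exp(2*t), t*exp(2*t) + exp(2*t)]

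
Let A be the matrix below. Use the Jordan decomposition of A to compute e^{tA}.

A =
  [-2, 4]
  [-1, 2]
e^{tA} =
  [1 - 2*t, 4*t]
  [-t, 2*t + 1]

Strategy: write A = P · J · P⁻¹ where J is a Jordan canonical form, so e^{tA} = P · e^{tJ} · P⁻¹, and e^{tJ} can be computed block-by-block.

A has Jordan form
J =
  [0, 1]
  [0, 0]
(up to reordering of blocks).

Per-block formulas:
  For a 2×2 Jordan block J_2(0): exp(t · J_2(0)) = e^(0t)·(I + t·N), where N is the 2×2 nilpotent shift.

After assembling e^{tJ} and conjugating by P, we get:

e^{tA} =
  [1 - 2*t, 4*t]
  [-t, 2*t + 1]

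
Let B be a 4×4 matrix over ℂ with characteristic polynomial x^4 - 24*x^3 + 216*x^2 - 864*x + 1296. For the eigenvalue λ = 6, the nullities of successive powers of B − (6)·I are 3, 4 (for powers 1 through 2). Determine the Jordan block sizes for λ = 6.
Block sizes for λ = 6: [2, 1, 1]

From the dimensions of kernels of powers, the number of Jordan blocks of size at least j is d_j − d_{j−1} where d_j = dim ker(N^j) (with d_0 = 0). Computing the differences gives [3, 1].
The number of blocks of size exactly k is (#blocks of size ≥ k) − (#blocks of size ≥ k + 1), so the partition is: 2 block(s) of size 1, 1 block(s) of size 2.
In nonincreasing order the block sizes are [2, 1, 1].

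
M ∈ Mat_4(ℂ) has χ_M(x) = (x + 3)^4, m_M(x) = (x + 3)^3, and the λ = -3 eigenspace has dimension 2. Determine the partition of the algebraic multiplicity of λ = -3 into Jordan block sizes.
Block sizes for λ = -3: [3, 1]

Step 1 — from the characteristic polynomial, algebraic multiplicity of λ = -3 is 4. From dim ker(M − (-3)·I) = 2, there are exactly 2 Jordan blocks for λ = -3.
Step 2 — from the minimal polynomial, the factor (x + 3)^3 tells us the largest block for λ = -3 has size 3.
Step 3 — with total size 4, 2 blocks, and largest block 3, the block sizes (in nonincreasing order) are [3, 1].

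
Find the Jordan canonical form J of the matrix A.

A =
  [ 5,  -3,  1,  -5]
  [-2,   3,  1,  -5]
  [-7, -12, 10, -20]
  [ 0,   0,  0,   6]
J_3(6) ⊕ J_1(6)

The characteristic polynomial is
  det(x·I − A) = x^4 - 24*x^3 + 216*x^2 - 864*x + 1296 = (x - 6)^4

Eigenvalues and multiplicities (the geometric multiplicity of λ is n − rank(A − λI), which equals the number of Jordan blocks for λ):
  λ = 6: algebraic multiplicity = 4, geometric multiplicity = 2

Determining the block sizes for each eigenvalue:
  λ = 6: with am = 4 and gm = 2, the partition is not yet determined (e.g. several partitions of 4 into 2 parts exist). Let N = A − (6)·I. Computing rank(N^1) = 2, rank(N^2) = 1, rank(N^3) = 0; the number of blocks of size ≥ j is rank(N^{j−1}) − rank(N^j), giving [2, 1, 1]. So we have 1 block(s) of size 3, 1 block(s) of size 1 → block sizes [3, 1]

Assembling the blocks gives a Jordan form
J =
  [6, 1, 0, 0]
  [0, 6, 1, 0]
  [0, 0, 6, 0]
  [0, 0, 0, 6]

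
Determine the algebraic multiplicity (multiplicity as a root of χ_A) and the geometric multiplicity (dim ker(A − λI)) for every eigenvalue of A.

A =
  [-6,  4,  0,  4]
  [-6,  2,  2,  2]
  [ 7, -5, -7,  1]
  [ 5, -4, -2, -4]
λ = -4: alg = 3, geom = 2; λ = -3: alg = 1, geom = 1

Step 1 — factor the characteristic polynomial to read off the algebraic multiplicities:
  χ_A(x) = (x + 3)*(x + 4)^3

Step 2 — compute geometric multiplicities via the rank-nullity identity g(λ) = n − rank(A − λI):
  rank(A − (-4)·I) = 2, so dim ker(A − (-4)·I) = n − 2 = 2
  rank(A − (-3)·I) = 3, so dim ker(A − (-3)·I) = n − 3 = 1

Summary:
  λ = -4: algebraic multiplicity = 3, geometric multiplicity = 2
  λ = -3: algebraic multiplicity = 1, geometric multiplicity = 1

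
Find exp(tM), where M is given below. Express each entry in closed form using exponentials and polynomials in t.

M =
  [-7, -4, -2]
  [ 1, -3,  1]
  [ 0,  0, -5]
e^{tM} =
  [-2*t*exp(-5*t) + exp(-5*t), -4*t*exp(-5*t), -2*t*exp(-5*t)]
  [t*exp(-5*t), 2*t*exp(-5*t) + exp(-5*t), t*exp(-5*t)]
  [0, 0, exp(-5*t)]

Strategy: write M = P · J · P⁻¹ where J is a Jordan canonical form, so e^{tM} = P · e^{tJ} · P⁻¹, and e^{tJ} can be computed block-by-block.

M has Jordan form
J =
  [-5,  1,  0]
  [ 0, -5,  0]
  [ 0,  0, -5]
(up to reordering of blocks).

Per-block formulas:
  For a 1×1 block at λ = -5: exp(t · [-5]) = [e^(-5t)].
  For a 2×2 Jordan block J_2(-5): exp(t · J_2(-5)) = e^(-5t)·(I + t·N), where N is the 2×2 nilpotent shift.

After assembling e^{tJ} and conjugating by P, we get:

e^{tM} =
  [-2*t*exp(-5*t) + exp(-5*t), -4*t*exp(-5*t), -2*t*exp(-5*t)]
  [t*exp(-5*t), 2*t*exp(-5*t) + exp(-5*t), t*exp(-5*t)]
  [0, 0, exp(-5*t)]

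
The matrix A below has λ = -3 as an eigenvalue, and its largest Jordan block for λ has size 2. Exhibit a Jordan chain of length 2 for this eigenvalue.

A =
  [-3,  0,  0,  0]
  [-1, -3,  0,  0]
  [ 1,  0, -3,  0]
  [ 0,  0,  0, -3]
A Jordan chain for λ = -3 of length 2:
v_1 = (0, -1, 1, 0)ᵀ
v_2 = (1, 0, 0, 0)ᵀ

Let N = A − (-3)·I. We want v_2 with N^2 v_2 = 0 but N^1 v_2 ≠ 0; then v_{j-1} := N · v_j for j = 2, …, 2.

Pick v_2 = (1, 0, 0, 0)ᵀ.
Then v_1 = N · v_2 = (0, -1, 1, 0)ᵀ.

Sanity check: (A − (-3)·I) v_1 = (0, 0, 0, 0)ᵀ = 0. ✓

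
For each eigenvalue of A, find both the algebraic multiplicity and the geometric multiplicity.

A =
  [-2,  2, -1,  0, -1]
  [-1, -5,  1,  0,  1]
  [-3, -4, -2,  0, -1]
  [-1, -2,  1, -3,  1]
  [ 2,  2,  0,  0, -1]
λ = -3: alg = 4, geom = 3; λ = -1: alg = 1, geom = 1

Step 1 — factor the characteristic polynomial to read off the algebraic multiplicities:
  χ_A(x) = (x + 1)*(x + 3)^4

Step 2 — compute geometric multiplicities via the rank-nullity identity g(λ) = n − rank(A − λI):
  rank(A − (-3)·I) = 2, so dim ker(A − (-3)·I) = n − 2 = 3
  rank(A − (-1)·I) = 4, so dim ker(A − (-1)·I) = n − 4 = 1

Summary:
  λ = -3: algebraic multiplicity = 4, geometric multiplicity = 3
  λ = -1: algebraic multiplicity = 1, geometric multiplicity = 1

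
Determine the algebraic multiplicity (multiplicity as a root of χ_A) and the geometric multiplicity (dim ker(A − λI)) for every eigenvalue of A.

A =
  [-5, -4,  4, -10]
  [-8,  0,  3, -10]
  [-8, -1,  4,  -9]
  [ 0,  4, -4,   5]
λ = -5: alg = 1, geom = 1; λ = 3: alg = 3, geom = 1

Step 1 — factor the characteristic polynomial to read off the algebraic multiplicities:
  χ_A(x) = (x - 3)^3*(x + 5)

Step 2 — compute geometric multiplicities via the rank-nullity identity g(λ) = n − rank(A − λI):
  rank(A − (-5)·I) = 3, so dim ker(A − (-5)·I) = n − 3 = 1
  rank(A − (3)·I) = 3, so dim ker(A − (3)·I) = n − 3 = 1

Summary:
  λ = -5: algebraic multiplicity = 1, geometric multiplicity = 1
  λ = 3: algebraic multiplicity = 3, geometric multiplicity = 1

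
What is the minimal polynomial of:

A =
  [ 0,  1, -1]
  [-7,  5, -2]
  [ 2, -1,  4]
x^3 - 9*x^2 + 27*x - 27

The characteristic polynomial is χ_A(x) = (x - 3)^3, so the eigenvalues are known. The minimal polynomial is
  m_A(x) = Π_λ (x − λ)^{k_λ}
where k_λ is the size of the *largest* Jordan block for λ (equivalently, the smallest k with (A − λI)^k v = 0 for every generalised eigenvector v of λ).

  λ = 3: largest Jordan block has size 3, contributing (x − 3)^3

So m_A(x) = (x - 3)^3 = x^3 - 9*x^2 + 27*x - 27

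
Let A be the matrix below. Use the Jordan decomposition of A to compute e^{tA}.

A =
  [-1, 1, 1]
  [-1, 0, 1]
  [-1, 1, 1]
e^{tA} =
  [-t^2/2 - t + 1, t, t^2/2 + t]
  [-t, 1, t]
  [-t^2/2 - t, t, t^2/2 + t + 1]

Strategy: write A = P · J · P⁻¹ where J is a Jordan canonical form, so e^{tA} = P · e^{tJ} · P⁻¹, and e^{tJ} can be computed block-by-block.

A has Jordan form
J =
  [0, 1, 0]
  [0, 0, 1]
  [0, 0, 0]
(up to reordering of blocks).

Per-block formulas:
  For a 3×3 Jordan block J_3(0): exp(t · J_3(0)) = e^(0t)·(I + t·N + (t^2/2)·N^2), where N is the 3×3 nilpotent shift.

After assembling e^{tJ} and conjugating by P, we get:

e^{tA} =
  [-t^2/2 - t + 1, t, t^2/2 + t]
  [-t, 1, t]
  [-t^2/2 - t, t, t^2/2 + t + 1]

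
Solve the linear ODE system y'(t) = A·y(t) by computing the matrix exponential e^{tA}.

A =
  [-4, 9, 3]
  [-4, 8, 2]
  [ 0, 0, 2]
e^{tA} =
  [-6*t*exp(2*t) + exp(2*t), 9*t*exp(2*t), 3*t*exp(2*t)]
  [-4*t*exp(2*t), 6*t*exp(2*t) + exp(2*t), 2*t*exp(2*t)]
  [0, 0, exp(2*t)]

Strategy: write A = P · J · P⁻¹ where J is a Jordan canonical form, so e^{tA} = P · e^{tJ} · P⁻¹, and e^{tJ} can be computed block-by-block.

A has Jordan form
J =
  [2, 1, 0]
  [0, 2, 0]
  [0, 0, 2]
(up to reordering of blocks).

Per-block formulas:
  For a 2×2 Jordan block J_2(2): exp(t · J_2(2)) = e^(2t)·(I + t·N), where N is the 2×2 nilpotent shift.
  For a 1×1 block at λ = 2: exp(t · [2]) = [e^(2t)].

After assembling e^{tJ} and conjugating by P, we get:

e^{tA} =
  [-6*t*exp(2*t) + exp(2*t), 9*t*exp(2*t), 3*t*exp(2*t)]
  [-4*t*exp(2*t), 6*t*exp(2*t) + exp(2*t), 2*t*exp(2*t)]
  [0, 0, exp(2*t)]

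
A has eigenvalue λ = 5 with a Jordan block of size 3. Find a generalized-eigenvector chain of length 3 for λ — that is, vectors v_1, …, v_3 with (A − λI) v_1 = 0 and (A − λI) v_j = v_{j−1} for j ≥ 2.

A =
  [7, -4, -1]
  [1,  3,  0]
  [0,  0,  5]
A Jordan chain for λ = 5 of length 3:
v_1 = (-2, -1, 0)ᵀ
v_2 = (-1, 0, 0)ᵀ
v_3 = (0, 0, 1)ᵀ

Let N = A − (5)·I. We want v_3 with N^3 v_3 = 0 but N^2 v_3 ≠ 0; then v_{j-1} := N · v_j for j = 3, …, 2.

Pick v_3 = (0, 0, 1)ᵀ.
Then v_2 = N · v_3 = (-1, 0, 0)ᵀ.
Then v_1 = N · v_2 = (-2, -1, 0)ᵀ.

Sanity check: (A − (5)·I) v_1 = (0, 0, 0)ᵀ = 0. ✓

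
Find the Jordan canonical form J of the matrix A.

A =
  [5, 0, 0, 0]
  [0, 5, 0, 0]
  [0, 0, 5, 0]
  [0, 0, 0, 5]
J_1(5) ⊕ J_1(5) ⊕ J_1(5) ⊕ J_1(5)

The characteristic polynomial is
  det(x·I − A) = x^4 - 20*x^3 + 150*x^2 - 500*x + 625 = (x - 5)^4

Eigenvalues and multiplicities (the geometric multiplicity of λ is n − rank(A − λI), which equals the number of Jordan blocks for λ):
  λ = 5: algebraic multiplicity = 4, geometric multiplicity = 4

Determining the block sizes for each eigenvalue:
  λ = 5: gm = am = 4, so every block has size 1 → block sizes [1, 1, 1, 1]

Assembling the blocks gives a Jordan form
J =
  [5, 0, 0, 0]
  [0, 5, 0, 0]
  [0, 0, 5, 0]
  [0, 0, 0, 5]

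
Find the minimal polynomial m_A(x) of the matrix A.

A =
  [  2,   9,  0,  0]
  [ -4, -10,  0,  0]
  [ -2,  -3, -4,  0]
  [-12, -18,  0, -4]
x^2 + 8*x + 16

The characteristic polynomial is χ_A(x) = (x + 4)^4, so the eigenvalues are known. The minimal polynomial is
  m_A(x) = Π_λ (x − λ)^{k_λ}
where k_λ is the size of the *largest* Jordan block for λ (equivalently, the smallest k with (A − λI)^k v = 0 for every generalised eigenvector v of λ).

  λ = -4: largest Jordan block has size 2, contributing (x + 4)^2

So m_A(x) = (x + 4)^2 = x^2 + 8*x + 16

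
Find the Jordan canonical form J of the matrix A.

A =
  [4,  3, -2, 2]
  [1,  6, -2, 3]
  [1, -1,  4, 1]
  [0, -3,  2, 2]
J_3(4) ⊕ J_1(4)

The characteristic polynomial is
  det(x·I − A) = x^4 - 16*x^3 + 96*x^2 - 256*x + 256 = (x - 4)^4

Eigenvalues and multiplicities (the geometric multiplicity of λ is n − rank(A − λI), which equals the number of Jordan blocks for λ):
  λ = 4: algebraic multiplicity = 4, geometric multiplicity = 2

Determining the block sizes for each eigenvalue:
  λ = 4: with am = 4 and gm = 2, the partition is not yet determined (e.g. several partitions of 4 into 2 parts exist). Let N = A − (4)·I. Computing rank(N^1) = 2, rank(N^2) = 1, rank(N^3) = 0; the number of blocks of size ≥ j is rank(N^{j−1}) − rank(N^j), giving [2, 1, 1]. So we have 1 block(s) of size 3, 1 block(s) of size 1 → block sizes [3, 1]

Assembling the blocks gives a Jordan form
J =
  [4, 1, 0, 0]
  [0, 4, 1, 0]
  [0, 0, 4, 0]
  [0, 0, 0, 4]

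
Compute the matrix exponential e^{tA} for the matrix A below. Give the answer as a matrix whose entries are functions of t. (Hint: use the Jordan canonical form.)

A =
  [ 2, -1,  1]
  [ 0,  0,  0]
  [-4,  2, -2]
e^{tA} =
  [2*t + 1, -t, t]
  [0, 1, 0]
  [-4*t, 2*t, 1 - 2*t]

Strategy: write A = P · J · P⁻¹ where J is a Jordan canonical form, so e^{tA} = P · e^{tJ} · P⁻¹, and e^{tJ} can be computed block-by-block.

A has Jordan form
J =
  [0, 1, 0]
  [0, 0, 0]
  [0, 0, 0]
(up to reordering of blocks).

Per-block formulas:
  For a 2×2 Jordan block J_2(0): exp(t · J_2(0)) = e^(0t)·(I + t·N), where N is the 2×2 nilpotent shift.
  For a 1×1 block at λ = 0: exp(t · [0]) = [e^(0t)].

After assembling e^{tJ} and conjugating by P, we get:

e^{tA} =
  [2*t + 1, -t, t]
  [0, 1, 0]
  [-4*t, 2*t, 1 - 2*t]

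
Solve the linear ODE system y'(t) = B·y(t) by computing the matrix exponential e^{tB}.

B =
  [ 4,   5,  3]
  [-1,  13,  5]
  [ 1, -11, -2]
e^{tB} =
  [-t^2*exp(5*t)/2 - t*exp(5*t) + exp(5*t), t^2*exp(5*t) + 5*t*exp(5*t), t^2*exp(5*t)/2 + 3*t*exp(5*t)]
  [-t^2*exp(5*t) - t*exp(5*t), 2*t^2*exp(5*t) + 8*t*exp(5*t) + exp(5*t), t^2*exp(5*t) + 5*t*exp(5*t)]
  [3*t^2*exp(5*t)/2 + t*exp(5*t), -3*t^2*exp(5*t) - 11*t*exp(5*t), -3*t^2*exp(5*t)/2 - 7*t*exp(5*t) + exp(5*t)]

Strategy: write B = P · J · P⁻¹ where J is a Jordan canonical form, so e^{tB} = P · e^{tJ} · P⁻¹, and e^{tJ} can be computed block-by-block.

B has Jordan form
J =
  [5, 1, 0]
  [0, 5, 1]
  [0, 0, 5]
(up to reordering of blocks).

Per-block formulas:
  For a 3×3 Jordan block J_3(5): exp(t · J_3(5)) = e^(5t)·(I + t·N + (t^2/2)·N^2), where N is the 3×3 nilpotent shift.

After assembling e^{tJ} and conjugating by P, we get:

e^{tB} =
  [-t^2*exp(5*t)/2 - t*exp(5*t) + exp(5*t), t^2*exp(5*t) + 5*t*exp(5*t), t^2*exp(5*t)/2 + 3*t*exp(5*t)]
  [-t^2*exp(5*t) - t*exp(5*t), 2*t^2*exp(5*t) + 8*t*exp(5*t) + exp(5*t), t^2*exp(5*t) + 5*t*exp(5*t)]
  [3*t^2*exp(5*t)/2 + t*exp(5*t), -3*t^2*exp(5*t) - 11*t*exp(5*t), -3*t^2*exp(5*t)/2 - 7*t*exp(5*t) + exp(5*t)]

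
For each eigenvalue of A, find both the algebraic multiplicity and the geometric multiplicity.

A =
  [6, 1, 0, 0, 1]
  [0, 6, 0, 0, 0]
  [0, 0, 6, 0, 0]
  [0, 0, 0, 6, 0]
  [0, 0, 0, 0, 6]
λ = 6: alg = 5, geom = 4

Step 1 — factor the characteristic polynomial to read off the algebraic multiplicities:
  χ_A(x) = (x - 6)^5

Step 2 — compute geometric multiplicities via the rank-nullity identity g(λ) = n − rank(A − λI):
  rank(A − (6)·I) = 1, so dim ker(A − (6)·I) = n − 1 = 4

Summary:
  λ = 6: algebraic multiplicity = 5, geometric multiplicity = 4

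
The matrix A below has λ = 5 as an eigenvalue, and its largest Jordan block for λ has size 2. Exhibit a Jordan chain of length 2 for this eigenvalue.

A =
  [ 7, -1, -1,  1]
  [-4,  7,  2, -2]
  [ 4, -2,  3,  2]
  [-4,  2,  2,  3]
A Jordan chain for λ = 5 of length 2:
v_1 = (2, -4, 4, -4)ᵀ
v_2 = (1, 0, 0, 0)ᵀ

Let N = A − (5)·I. We want v_2 with N^2 v_2 = 0 but N^1 v_2 ≠ 0; then v_{j-1} := N · v_j for j = 2, …, 2.

Pick v_2 = (1, 0, 0, 0)ᵀ.
Then v_1 = N · v_2 = (2, -4, 4, -4)ᵀ.

Sanity check: (A − (5)·I) v_1 = (0, 0, 0, 0)ᵀ = 0. ✓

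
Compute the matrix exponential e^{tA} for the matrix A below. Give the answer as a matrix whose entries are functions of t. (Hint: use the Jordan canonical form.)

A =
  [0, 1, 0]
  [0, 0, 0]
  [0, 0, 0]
e^{tA} =
  [1, t, 0]
  [0, 1, 0]
  [0, 0, 1]

Strategy: write A = P · J · P⁻¹ where J is a Jordan canonical form, so e^{tA} = P · e^{tJ} · P⁻¹, and e^{tJ} can be computed block-by-block.

A has Jordan form
J =
  [0, 1, 0]
  [0, 0, 0]
  [0, 0, 0]
(up to reordering of blocks).

Per-block formulas:
  For a 1×1 block at λ = 0: exp(t · [0]) = [e^(0t)].
  For a 2×2 Jordan block J_2(0): exp(t · J_2(0)) = e^(0t)·(I + t·N), where N is the 2×2 nilpotent shift.

After assembling e^{tJ} and conjugating by P, we get:

e^{tA} =
  [1, t, 0]
  [0, 1, 0]
  [0, 0, 1]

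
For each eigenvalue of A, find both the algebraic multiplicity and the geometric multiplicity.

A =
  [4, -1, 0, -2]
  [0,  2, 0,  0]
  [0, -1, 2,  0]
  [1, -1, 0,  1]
λ = 2: alg = 3, geom = 2; λ = 3: alg = 1, geom = 1

Step 1 — factor the characteristic polynomial to read off the algebraic multiplicities:
  χ_A(x) = (x - 3)*(x - 2)^3

Step 2 — compute geometric multiplicities via the rank-nullity identity g(λ) = n − rank(A − λI):
  rank(A − (2)·I) = 2, so dim ker(A − (2)·I) = n − 2 = 2
  rank(A − (3)·I) = 3, so dim ker(A − (3)·I) = n − 3 = 1

Summary:
  λ = 2: algebraic multiplicity = 3, geometric multiplicity = 2
  λ = 3: algebraic multiplicity = 1, geometric multiplicity = 1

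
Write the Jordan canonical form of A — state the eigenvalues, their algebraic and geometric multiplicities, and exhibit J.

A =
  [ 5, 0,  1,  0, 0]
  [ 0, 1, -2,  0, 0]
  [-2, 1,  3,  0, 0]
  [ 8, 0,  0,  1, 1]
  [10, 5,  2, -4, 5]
J_3(3) ⊕ J_2(3)

The characteristic polynomial is
  det(x·I − A) = x^5 - 15*x^4 + 90*x^3 - 270*x^2 + 405*x - 243 = (x - 3)^5

Eigenvalues and multiplicities (the geometric multiplicity of λ is n − rank(A − λI), which equals the number of Jordan blocks for λ):
  λ = 3: algebraic multiplicity = 5, geometric multiplicity = 2

Determining the block sizes for each eigenvalue:
  λ = 3: with am = 5 and gm = 2, the partition is not yet determined (e.g. several partitions of 5 into 2 parts exist). Let N = A − (3)·I. Computing rank(N^1) = 3, rank(N^2) = 1, rank(N^3) = 0; the number of blocks of size ≥ j is rank(N^{j−1}) − rank(N^j), giving [2, 2, 1]. So we have 1 block(s) of size 3, 1 block(s) of size 2 → block sizes [3, 2]

Assembling the blocks gives a Jordan form
J =
  [3, 1, 0, 0, 0]
  [0, 3, 1, 0, 0]
  [0, 0, 3, 0, 0]
  [0, 0, 0, 3, 1]
  [0, 0, 0, 0, 3]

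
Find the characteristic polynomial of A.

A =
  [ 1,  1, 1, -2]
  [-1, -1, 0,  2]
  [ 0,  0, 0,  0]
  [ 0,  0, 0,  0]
x^4

Expanding det(x·I − A) (e.g. by cofactor expansion or by noting that A is similar to its Jordan form J, which has the same characteristic polynomial as A) gives
  χ_A(x) = x^4
which factors as x^4. The eigenvalues (with algebraic multiplicities) are λ = 0 with multiplicity 4.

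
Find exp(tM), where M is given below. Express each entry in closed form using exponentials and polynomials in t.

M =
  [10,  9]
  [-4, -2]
e^{tM} =
  [6*t*exp(4*t) + exp(4*t), 9*t*exp(4*t)]
  [-4*t*exp(4*t), -6*t*exp(4*t) + exp(4*t)]

Strategy: write M = P · J · P⁻¹ where J is a Jordan canonical form, so e^{tM} = P · e^{tJ} · P⁻¹, and e^{tJ} can be computed block-by-block.

M has Jordan form
J =
  [4, 1]
  [0, 4]
(up to reordering of blocks).

Per-block formulas:
  For a 2×2 Jordan block J_2(4): exp(t · J_2(4)) = e^(4t)·(I + t·N), where N is the 2×2 nilpotent shift.

After assembling e^{tJ} and conjugating by P, we get:

e^{tM} =
  [6*t*exp(4*t) + exp(4*t), 9*t*exp(4*t)]
  [-4*t*exp(4*t), -6*t*exp(4*t) + exp(4*t)]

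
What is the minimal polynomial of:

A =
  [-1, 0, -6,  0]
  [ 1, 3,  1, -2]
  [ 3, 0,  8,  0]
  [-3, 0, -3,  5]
x^3 - 10*x^2 + 31*x - 30

The characteristic polynomial is χ_A(x) = (x - 5)^2*(x - 3)*(x - 2), so the eigenvalues are known. The minimal polynomial is
  m_A(x) = Π_λ (x − λ)^{k_λ}
where k_λ is the size of the *largest* Jordan block for λ (equivalently, the smallest k with (A − λI)^k v = 0 for every generalised eigenvector v of λ).

  λ = 2: largest Jordan block has size 1, contributing (x − 2)
  λ = 3: largest Jordan block has size 1, contributing (x − 3)
  λ = 5: largest Jordan block has size 1, contributing (x − 5)

So m_A(x) = (x - 5)*(x - 3)*(x - 2) = x^3 - 10*x^2 + 31*x - 30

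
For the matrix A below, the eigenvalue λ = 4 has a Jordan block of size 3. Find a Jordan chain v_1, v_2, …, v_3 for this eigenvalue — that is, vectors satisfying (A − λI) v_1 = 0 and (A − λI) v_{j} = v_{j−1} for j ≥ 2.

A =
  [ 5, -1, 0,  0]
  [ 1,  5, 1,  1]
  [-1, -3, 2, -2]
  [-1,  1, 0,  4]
A Jordan chain for λ = 4 of length 3:
v_1 = (-2, -2, 2, 2)ᵀ
v_2 = (-1, 1, -3, 1)ᵀ
v_3 = (0, 1, 0, 0)ᵀ

Let N = A − (4)·I. We want v_3 with N^3 v_3 = 0 but N^2 v_3 ≠ 0; then v_{j-1} := N · v_j for j = 3, …, 2.

Pick v_3 = (0, 1, 0, 0)ᵀ.
Then v_2 = N · v_3 = (-1, 1, -3, 1)ᵀ.
Then v_1 = N · v_2 = (-2, -2, 2, 2)ᵀ.

Sanity check: (A − (4)·I) v_1 = (0, 0, 0, 0)ᵀ = 0. ✓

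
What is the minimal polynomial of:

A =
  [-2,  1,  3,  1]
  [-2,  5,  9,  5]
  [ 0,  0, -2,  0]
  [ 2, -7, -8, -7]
x^4 + 6*x^3 + 12*x^2 + 8*x

The characteristic polynomial is χ_A(x) = x*(x + 2)^3, so the eigenvalues are known. The minimal polynomial is
  m_A(x) = Π_λ (x − λ)^{k_λ}
where k_λ is the size of the *largest* Jordan block for λ (equivalently, the smallest k with (A − λI)^k v = 0 for every generalised eigenvector v of λ).

  λ = -2: largest Jordan block has size 3, contributing (x + 2)^3
  λ = 0: largest Jordan block has size 1, contributing (x − 0)

So m_A(x) = x*(x + 2)^3 = x^4 + 6*x^3 + 12*x^2 + 8*x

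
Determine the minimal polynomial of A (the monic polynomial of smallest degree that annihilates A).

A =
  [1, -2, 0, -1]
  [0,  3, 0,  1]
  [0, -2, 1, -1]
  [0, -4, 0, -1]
x^2 - 2*x + 1

The characteristic polynomial is χ_A(x) = (x - 1)^4, so the eigenvalues are known. The minimal polynomial is
  m_A(x) = Π_λ (x − λ)^{k_λ}
where k_λ is the size of the *largest* Jordan block for λ (equivalently, the smallest k with (A − λI)^k v = 0 for every generalised eigenvector v of λ).

  λ = 1: largest Jordan block has size 2, contributing (x − 1)^2

So m_A(x) = (x - 1)^2 = x^2 - 2*x + 1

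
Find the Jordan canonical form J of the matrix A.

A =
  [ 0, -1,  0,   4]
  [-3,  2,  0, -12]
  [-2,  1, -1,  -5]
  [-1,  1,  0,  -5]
J_2(-1) ⊕ J_2(-1)

The characteristic polynomial is
  det(x·I − A) = x^4 + 4*x^3 + 6*x^2 + 4*x + 1 = (x + 1)^4

Eigenvalues and multiplicities (the geometric multiplicity of λ is n − rank(A − λI), which equals the number of Jordan blocks for λ):
  λ = -1: algebraic multiplicity = 4, geometric multiplicity = 2

Determining the block sizes for each eigenvalue:
  λ = -1: with am = 4 and gm = 2, the partition is not yet determined (e.g. several partitions of 4 into 2 parts exist). Let N = A − (-1)·I. Computing rank(N^1) = 2, rank(N^2) = 0; the number of blocks of size ≥ j is rank(N^{j−1}) − rank(N^j), giving [2, 2]. So we have 2 block(s) of size 2 → block sizes [2, 2]

Assembling the blocks gives a Jordan form
J =
  [-1,  1,  0,  0]
  [ 0, -1,  0,  0]
  [ 0,  0, -1,  1]
  [ 0,  0,  0, -1]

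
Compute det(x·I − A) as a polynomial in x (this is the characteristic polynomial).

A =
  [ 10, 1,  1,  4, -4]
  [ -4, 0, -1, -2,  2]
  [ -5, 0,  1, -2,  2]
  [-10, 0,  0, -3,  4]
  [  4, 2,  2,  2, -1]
x^5 - 7*x^4 + 18*x^3 - 22*x^2 + 13*x - 3

Expanding det(x·I − A) (e.g. by cofactor expansion or by noting that A is similar to its Jordan form J, which has the same characteristic polynomial as A) gives
  χ_A(x) = x^5 - 7*x^4 + 18*x^3 - 22*x^2 + 13*x - 3
which factors as (x - 3)*(x - 1)^4. The eigenvalues (with algebraic multiplicities) are λ = 1 with multiplicity 4, λ = 3 with multiplicity 1.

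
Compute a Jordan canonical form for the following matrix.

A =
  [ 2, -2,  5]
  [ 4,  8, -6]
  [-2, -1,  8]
J_3(6)

The characteristic polynomial is
  det(x·I − A) = x^3 - 18*x^2 + 108*x - 216 = (x - 6)^3

Eigenvalues and multiplicities (the geometric multiplicity of λ is n − rank(A − λI), which equals the number of Jordan blocks for λ):
  λ = 6: algebraic multiplicity = 3, geometric multiplicity = 1

Determining the block sizes for each eigenvalue:
  λ = 6: one block (gm = 1), so the single block has size am = 3 → block sizes [3]

Assembling the blocks gives a Jordan form
J =
  [6, 1, 0]
  [0, 6, 1]
  [0, 0, 6]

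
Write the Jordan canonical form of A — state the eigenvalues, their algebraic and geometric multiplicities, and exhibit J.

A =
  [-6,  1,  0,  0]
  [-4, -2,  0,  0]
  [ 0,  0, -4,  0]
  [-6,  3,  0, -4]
J_2(-4) ⊕ J_1(-4) ⊕ J_1(-4)

The characteristic polynomial is
  det(x·I − A) = x^4 + 16*x^3 + 96*x^2 + 256*x + 256 = (x + 4)^4

Eigenvalues and multiplicities (the geometric multiplicity of λ is n − rank(A − λI), which equals the number of Jordan blocks for λ):
  λ = -4: algebraic multiplicity = 4, geometric multiplicity = 3

Determining the block sizes for each eigenvalue:
  λ = -4: 3 blocks summing to 4 forces exactly one block of size 2 and the rest size 1 → block sizes [2, 1, 1]

Assembling the blocks gives a Jordan form
J =
  [-4,  1,  0,  0]
  [ 0, -4,  0,  0]
  [ 0,  0, -4,  0]
  [ 0,  0,  0, -4]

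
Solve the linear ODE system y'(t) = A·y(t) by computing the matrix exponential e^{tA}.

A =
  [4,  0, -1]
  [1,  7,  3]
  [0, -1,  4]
e^{tA} =
  [t^2*exp(5*t)/2 - t*exp(5*t) + exp(5*t), t^2*exp(5*t)/2, t^2*exp(5*t) - t*exp(5*t)]
  [t^2*exp(5*t)/2 + t*exp(5*t), t^2*exp(5*t)/2 + 2*t*exp(5*t) + exp(5*t), t^2*exp(5*t) + 3*t*exp(5*t)]
  [-t^2*exp(5*t)/2, -t^2*exp(5*t)/2 - t*exp(5*t), -t^2*exp(5*t) - t*exp(5*t) + exp(5*t)]

Strategy: write A = P · J · P⁻¹ where J is a Jordan canonical form, so e^{tA} = P · e^{tJ} · P⁻¹, and e^{tJ} can be computed block-by-block.

A has Jordan form
J =
  [5, 1, 0]
  [0, 5, 1]
  [0, 0, 5]
(up to reordering of blocks).

Per-block formulas:
  For a 3×3 Jordan block J_3(5): exp(t · J_3(5)) = e^(5t)·(I + t·N + (t^2/2)·N^2), where N is the 3×3 nilpotent shift.

After assembling e^{tJ} and conjugating by P, we get:

e^{tA} =
  [t^2*exp(5*t)/2 - t*exp(5*t) + exp(5*t), t^2*exp(5*t)/2, t^2*exp(5*t) - t*exp(5*t)]
  [t^2*exp(5*t)/2 + t*exp(5*t), t^2*exp(5*t)/2 + 2*t*exp(5*t) + exp(5*t), t^2*exp(5*t) + 3*t*exp(5*t)]
  [-t^2*exp(5*t)/2, -t^2*exp(5*t)/2 - t*exp(5*t), -t^2*exp(5*t) - t*exp(5*t) + exp(5*t)]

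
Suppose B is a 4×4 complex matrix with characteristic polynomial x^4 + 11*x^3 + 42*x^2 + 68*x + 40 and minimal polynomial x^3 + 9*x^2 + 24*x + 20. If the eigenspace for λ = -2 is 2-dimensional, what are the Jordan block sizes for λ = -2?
Block sizes for λ = -2: [2, 1]

Step 1 — from the characteristic polynomial, algebraic multiplicity of λ = -2 is 3. From dim ker(B − (-2)·I) = 2, there are exactly 2 Jordan blocks for λ = -2.
Step 2 — from the minimal polynomial, the factor (x + 2)^2 tells us the largest block for λ = -2 has size 2.
Step 3 — with total size 3, 2 blocks, and largest block 2, the block sizes (in nonincreasing order) are [2, 1].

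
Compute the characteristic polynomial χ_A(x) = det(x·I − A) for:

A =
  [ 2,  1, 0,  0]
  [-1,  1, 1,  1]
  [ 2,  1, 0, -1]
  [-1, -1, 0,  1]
x^4 - 4*x^3 + 6*x^2 - 4*x + 1

Expanding det(x·I − A) (e.g. by cofactor expansion or by noting that A is similar to its Jordan form J, which has the same characteristic polynomial as A) gives
  χ_A(x) = x^4 - 4*x^3 + 6*x^2 - 4*x + 1
which factors as (x - 1)^4. The eigenvalues (with algebraic multiplicities) are λ = 1 with multiplicity 4.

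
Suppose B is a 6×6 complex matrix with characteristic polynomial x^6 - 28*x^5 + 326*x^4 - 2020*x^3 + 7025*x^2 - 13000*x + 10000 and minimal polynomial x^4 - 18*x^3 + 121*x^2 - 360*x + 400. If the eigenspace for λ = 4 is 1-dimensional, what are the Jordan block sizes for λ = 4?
Block sizes for λ = 4: [2]

Step 1 — from the characteristic polynomial, algebraic multiplicity of λ = 4 is 2. From dim ker(B − (4)·I) = 1, there are exactly 1 Jordan blocks for λ = 4.
Step 2 — from the minimal polynomial, the factor (x − 4)^2 tells us the largest block for λ = 4 has size 2.
Step 3 — with total size 2, 1 blocks, and largest block 2, the block sizes (in nonincreasing order) are [2].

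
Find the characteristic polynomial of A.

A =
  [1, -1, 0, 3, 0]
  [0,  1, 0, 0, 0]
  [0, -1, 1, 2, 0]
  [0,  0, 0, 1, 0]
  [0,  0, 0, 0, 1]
x^5 - 5*x^4 + 10*x^3 - 10*x^2 + 5*x - 1

Expanding det(x·I − A) (e.g. by cofactor expansion or by noting that A is similar to its Jordan form J, which has the same characteristic polynomial as A) gives
  χ_A(x) = x^5 - 5*x^4 + 10*x^3 - 10*x^2 + 5*x - 1
which factors as (x - 1)^5. The eigenvalues (with algebraic multiplicities) are λ = 1 with multiplicity 5.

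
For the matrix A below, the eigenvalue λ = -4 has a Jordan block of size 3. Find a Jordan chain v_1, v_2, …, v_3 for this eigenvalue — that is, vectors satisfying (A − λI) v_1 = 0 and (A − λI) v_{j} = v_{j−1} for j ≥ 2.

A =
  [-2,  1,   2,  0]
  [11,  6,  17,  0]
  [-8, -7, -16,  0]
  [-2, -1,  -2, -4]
A Jordan chain for λ = -4 of length 3:
v_1 = (-1, -4, 3, 1)ᵀ
v_2 = (2, 11, -8, -2)ᵀ
v_3 = (1, 0, 0, 0)ᵀ

Let N = A − (-4)·I. We want v_3 with N^3 v_3 = 0 but N^2 v_3 ≠ 0; then v_{j-1} := N · v_j for j = 3, …, 2.

Pick v_3 = (1, 0, 0, 0)ᵀ.
Then v_2 = N · v_3 = (2, 11, -8, -2)ᵀ.
Then v_1 = N · v_2 = (-1, -4, 3, 1)ᵀ.

Sanity check: (A − (-4)·I) v_1 = (0, 0, 0, 0)ᵀ = 0. ✓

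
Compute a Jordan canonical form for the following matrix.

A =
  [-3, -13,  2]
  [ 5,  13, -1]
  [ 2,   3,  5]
J_3(5)

The characteristic polynomial is
  det(x·I − A) = x^3 - 15*x^2 + 75*x - 125 = (x - 5)^3

Eigenvalues and multiplicities (the geometric multiplicity of λ is n − rank(A − λI), which equals the number of Jordan blocks for λ):
  λ = 5: algebraic multiplicity = 3, geometric multiplicity = 1

Determining the block sizes for each eigenvalue:
  λ = 5: one block (gm = 1), so the single block has size am = 3 → block sizes [3]

Assembling the blocks gives a Jordan form
J =
  [5, 1, 0]
  [0, 5, 1]
  [0, 0, 5]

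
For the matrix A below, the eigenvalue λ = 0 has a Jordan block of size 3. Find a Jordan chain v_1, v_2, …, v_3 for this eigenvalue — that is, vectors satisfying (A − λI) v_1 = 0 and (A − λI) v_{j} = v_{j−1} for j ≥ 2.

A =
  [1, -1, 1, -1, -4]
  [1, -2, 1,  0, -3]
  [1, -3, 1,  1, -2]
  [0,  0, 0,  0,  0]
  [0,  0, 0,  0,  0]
A Jordan chain for λ = 0 of length 3:
v_1 = (1, 0, -1, 0, 0)ᵀ
v_2 = (1, 1, 1, 0, 0)ᵀ
v_3 = (1, 0, 0, 0, 0)ᵀ

Let N = A − (0)·I. We want v_3 with N^3 v_3 = 0 but N^2 v_3 ≠ 0; then v_{j-1} := N · v_j for j = 3, …, 2.

Pick v_3 = (1, 0, 0, 0, 0)ᵀ.
Then v_2 = N · v_3 = (1, 1, 1, 0, 0)ᵀ.
Then v_1 = N · v_2 = (1, 0, -1, 0, 0)ᵀ.

Sanity check: (A − (0)·I) v_1 = (0, 0, 0, 0, 0)ᵀ = 0. ✓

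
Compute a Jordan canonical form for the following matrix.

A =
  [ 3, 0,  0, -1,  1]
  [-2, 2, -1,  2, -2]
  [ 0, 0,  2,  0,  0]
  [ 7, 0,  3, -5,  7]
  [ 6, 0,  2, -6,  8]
J_3(2) ⊕ J_1(2) ⊕ J_1(2)

The characteristic polynomial is
  det(x·I − A) = x^5 - 10*x^4 + 40*x^3 - 80*x^2 + 80*x - 32 = (x - 2)^5

Eigenvalues and multiplicities (the geometric multiplicity of λ is n − rank(A − λI), which equals the number of Jordan blocks for λ):
  λ = 2: algebraic multiplicity = 5, geometric multiplicity = 3

Determining the block sizes for each eigenvalue:
  λ = 2: with am = 5 and gm = 3, the partition is not yet determined (e.g. several partitions of 5 into 3 parts exist). Let N = A − (2)·I. Computing rank(N^1) = 2, rank(N^2) = 1, rank(N^3) = 0; the number of blocks of size ≥ j is rank(N^{j−1}) − rank(N^j), giving [3, 1, 1]. So we have 1 block(s) of size 3, 2 block(s) of size 1 → block sizes [3, 1, 1]

Assembling the blocks gives a Jordan form
J =
  [2, 1, 0, 0, 0]
  [0, 2, 1, 0, 0]
  [0, 0, 2, 0, 0]
  [0, 0, 0, 2, 0]
  [0, 0, 0, 0, 2]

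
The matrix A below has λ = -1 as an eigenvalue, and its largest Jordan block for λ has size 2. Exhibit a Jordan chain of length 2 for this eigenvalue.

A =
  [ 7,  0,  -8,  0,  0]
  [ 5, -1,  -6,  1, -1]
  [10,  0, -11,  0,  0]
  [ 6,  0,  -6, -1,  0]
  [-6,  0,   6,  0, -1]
A Jordan chain for λ = -1 of length 2:
v_1 = (0, -1, 0, 0, 0)ᵀ
v_2 = (1, 0, 1, 0, 0)ᵀ

Let N = A − (-1)·I. We want v_2 with N^2 v_2 = 0 but N^1 v_2 ≠ 0; then v_{j-1} := N · v_j for j = 2, …, 2.

Pick v_2 = (1, 0, 1, 0, 0)ᵀ.
Then v_1 = N · v_2 = (0, -1, 0, 0, 0)ᵀ.

Sanity check: (A − (-1)·I) v_1 = (0, 0, 0, 0, 0)ᵀ = 0. ✓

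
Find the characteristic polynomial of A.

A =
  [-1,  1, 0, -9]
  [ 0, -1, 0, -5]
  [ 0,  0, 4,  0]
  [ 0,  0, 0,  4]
x^4 - 6*x^3 + x^2 + 24*x + 16

Expanding det(x·I − A) (e.g. by cofactor expansion or by noting that A is similar to its Jordan form J, which has the same characteristic polynomial as A) gives
  χ_A(x) = x^4 - 6*x^3 + x^2 + 24*x + 16
which factors as (x - 4)^2*(x + 1)^2. The eigenvalues (with algebraic multiplicities) are λ = -1 with multiplicity 2, λ = 4 with multiplicity 2.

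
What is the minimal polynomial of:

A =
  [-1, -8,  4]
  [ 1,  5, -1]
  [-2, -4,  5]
x^2 - 6*x + 9

The characteristic polynomial is χ_A(x) = (x - 3)^3, so the eigenvalues are known. The minimal polynomial is
  m_A(x) = Π_λ (x − λ)^{k_λ}
where k_λ is the size of the *largest* Jordan block for λ (equivalently, the smallest k with (A − λI)^k v = 0 for every generalised eigenvector v of λ).

  λ = 3: largest Jordan block has size 2, contributing (x − 3)^2

So m_A(x) = (x - 3)^2 = x^2 - 6*x + 9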